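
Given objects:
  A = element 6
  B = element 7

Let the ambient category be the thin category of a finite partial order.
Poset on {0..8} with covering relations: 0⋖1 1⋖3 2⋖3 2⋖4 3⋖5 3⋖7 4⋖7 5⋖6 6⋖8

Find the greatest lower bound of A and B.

Answer: A∧B = 3

Derivation:
{x : x≤A ∧ x≤B} = {0,1,2,3}  (A=6, B=7)
  0 ≤ 3
  1 ≤ 3
  2 ≤ 3
  3 ≤ 3
glb = 3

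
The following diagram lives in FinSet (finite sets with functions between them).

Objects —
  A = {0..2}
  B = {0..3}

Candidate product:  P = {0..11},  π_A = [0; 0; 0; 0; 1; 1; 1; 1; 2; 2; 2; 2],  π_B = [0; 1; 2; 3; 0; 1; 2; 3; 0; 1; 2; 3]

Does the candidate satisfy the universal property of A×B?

|A|·|B| = 3·4 = 12;  |P| = 12
Check the pairing map k ↦ (π_A(k), π_B(k)):
  0 ↦ (0,0)
  1 ↦ (0,1)
  2 ↦ (0,2)
  3 ↦ (0,3)
  4 ↦ (1,0)
  5 ↦ (1,1)
  6 ↦ (1,2)
  7 ↦ (1,3)
  8 ↦ (2,0)
  9 ↦ (2,1)
  10 ↦ (2,2)
  11 ↦ (2,3)
distinct pairs in image: 12 / 12 needed
  → bijection onto A×B; projections well-typed.

Answer: VALID PRODUCT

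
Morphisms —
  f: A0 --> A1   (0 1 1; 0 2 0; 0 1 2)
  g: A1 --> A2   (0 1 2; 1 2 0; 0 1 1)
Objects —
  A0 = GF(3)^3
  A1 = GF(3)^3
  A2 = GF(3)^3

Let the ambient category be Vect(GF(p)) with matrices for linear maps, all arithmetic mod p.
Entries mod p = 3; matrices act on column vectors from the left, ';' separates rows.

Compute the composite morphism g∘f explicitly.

Answer: (0 1 1; 0 2 1; 0 0 2)

Trace:
  e0=(1,0,0) f-->(0,0,0) g-->(0,0,0)
  e1=(0,1,0) f-->(1,2,1) g-->(1,2,0)
  e2=(0,0,1) f-->(1,0,2) g-->(1,1,2)
⟦path⟧: (0 1 1; 0 2 1; 0 0 2)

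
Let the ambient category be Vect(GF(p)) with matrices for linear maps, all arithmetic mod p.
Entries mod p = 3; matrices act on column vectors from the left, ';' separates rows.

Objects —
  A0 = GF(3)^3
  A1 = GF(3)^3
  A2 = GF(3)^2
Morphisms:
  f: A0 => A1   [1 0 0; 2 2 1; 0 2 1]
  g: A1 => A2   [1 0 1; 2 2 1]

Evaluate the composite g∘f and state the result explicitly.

Answer: [1 2 1; 0 0 0]

Derivation:
  e0=(1,0,0) f=>(1,2,0) g=>(1,0)
  e1=(0,1,0) f=>(0,2,2) g=>(2,0)
  e2=(0,0,1) f=>(0,1,1) g=>(1,0)
⟦path⟧: [1 2 1; 0 0 0]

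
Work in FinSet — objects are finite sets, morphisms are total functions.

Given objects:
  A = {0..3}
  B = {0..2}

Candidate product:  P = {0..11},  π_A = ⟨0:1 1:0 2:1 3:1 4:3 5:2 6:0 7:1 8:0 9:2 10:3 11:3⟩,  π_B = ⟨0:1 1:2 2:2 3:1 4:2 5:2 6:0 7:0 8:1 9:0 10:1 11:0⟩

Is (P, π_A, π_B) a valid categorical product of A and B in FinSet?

|A|·|B| = 4·3 = 12;  |P| = 12
Check the pairing map k ↦ (π_A(k), π_B(k)):
  0 : (1,1)
  1 : (0,2)
  2 : (1,2)
  3 : (1,1)  ✗ repeats pair of k=0
  4 : (3,2)
  5 : (2,2)
  6 : (0,0)
  7 : (1,0)
  8 : (0,1)
  9 : (2,0)
  10 : (3,1)
  11 : (3,0)
distinct pairs in image: 11 / 12 needed
  → (1,1) hit at k=0 and k=3

Answer: NOT A VALID PRODUCT — duplicate pair at indices 0,3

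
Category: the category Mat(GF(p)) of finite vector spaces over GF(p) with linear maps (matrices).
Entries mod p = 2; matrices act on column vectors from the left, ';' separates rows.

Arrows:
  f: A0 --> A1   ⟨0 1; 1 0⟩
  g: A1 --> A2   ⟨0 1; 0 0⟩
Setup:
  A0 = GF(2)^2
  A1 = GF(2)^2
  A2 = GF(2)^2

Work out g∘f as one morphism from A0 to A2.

  e0=(1,0) f-->(0,1) g-->(1,0)
  e1=(0,1) f-->(1,0) g-->(0,0)
⟦path⟧: ⟨1 0; 0 0⟩

Answer: ⟨1 0; 0 0⟩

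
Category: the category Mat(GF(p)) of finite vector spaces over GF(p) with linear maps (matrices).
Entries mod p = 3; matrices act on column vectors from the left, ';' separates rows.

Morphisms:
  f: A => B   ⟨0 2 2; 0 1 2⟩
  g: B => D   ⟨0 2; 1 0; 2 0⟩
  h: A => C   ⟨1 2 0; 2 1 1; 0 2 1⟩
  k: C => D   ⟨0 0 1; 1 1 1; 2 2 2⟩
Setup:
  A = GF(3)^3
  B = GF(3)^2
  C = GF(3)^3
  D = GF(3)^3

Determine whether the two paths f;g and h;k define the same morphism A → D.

Answer: COMMUTES

Derivation:
1) trace f;g:
  e0=[1,0,0] f=>[0,0] g=>[0,0,0]
  e1=[0,1,0] f=>[2,1] g=>[2,2,1]
  e2=[0,0,1] f=>[2,2] g=>[1,2,1]
  composite₁ = ⟨0 2 1; 0 2 2; 0 1 1⟩
2) trace h;k:
  e0=[1,0,0] h=>[1,2,0] k=>[0,0,0]
  e1=[0,1,0] h=>[2,1,2] k=>[2,2,1]
  e2=[0,0,1] h=>[0,1,1] k=>[1,2,1]
  composite₂ = ⟨0 2 1; 0 2 2; 0 1 1⟩
Equal? same morphism ✓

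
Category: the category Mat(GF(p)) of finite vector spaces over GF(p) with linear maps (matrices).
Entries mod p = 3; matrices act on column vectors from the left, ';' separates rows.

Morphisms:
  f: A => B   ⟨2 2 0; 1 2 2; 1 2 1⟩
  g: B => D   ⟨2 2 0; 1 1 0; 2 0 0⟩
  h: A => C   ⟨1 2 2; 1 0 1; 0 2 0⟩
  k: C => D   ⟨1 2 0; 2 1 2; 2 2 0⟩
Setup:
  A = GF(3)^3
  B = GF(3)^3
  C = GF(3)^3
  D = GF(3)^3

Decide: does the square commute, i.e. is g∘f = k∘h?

Path 1 = f;g:
  e0=[1,0,0] f=>[2,1,1] g=>[0,0,1]
  e1=[0,1,0] f=>[2,2,2] g=>[2,1,1]
  e2=[0,0,1] f=>[0,2,1] g=>[1,2,0]
  result₁ = ⟨0 2 1; 0 1 2; 1 1 0⟩
Path 2 = h;k:
  e0=[1,0,0] h=>[1,1,0] k=>[0,0,1]
  e1=[0,1,0] h=>[2,0,2] k=>[2,2,1]
  e2=[0,0,1] h=>[2,1,0] k=>[1,2,0]
  result₂ = ⟨0 2 1; 0 2 2; 1 1 0⟩
Equal? NO — does not commute

Answer: DOES NOT COMMUTE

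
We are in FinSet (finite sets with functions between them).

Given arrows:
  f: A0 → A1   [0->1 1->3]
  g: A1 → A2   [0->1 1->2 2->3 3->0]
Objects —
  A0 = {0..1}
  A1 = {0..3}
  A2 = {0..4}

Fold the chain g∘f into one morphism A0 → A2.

  0 f→1 g→2
  1 f→3 g→0
⟦path⟧: [0->2 1->0]

Answer: [0->2 1->0]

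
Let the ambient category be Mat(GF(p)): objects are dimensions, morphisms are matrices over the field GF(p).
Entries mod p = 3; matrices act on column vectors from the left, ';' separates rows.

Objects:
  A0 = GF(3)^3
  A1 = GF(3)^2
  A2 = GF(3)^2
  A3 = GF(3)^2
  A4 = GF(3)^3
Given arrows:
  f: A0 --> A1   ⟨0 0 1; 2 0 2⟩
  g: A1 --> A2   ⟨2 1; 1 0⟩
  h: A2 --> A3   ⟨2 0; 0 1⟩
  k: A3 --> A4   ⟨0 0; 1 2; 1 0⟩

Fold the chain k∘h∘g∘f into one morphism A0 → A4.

  e0=(1,0,0) f-->(0,2) g-->(2,0) h-->(1,0) k-->(0,1,1)
  e1=(0,1,0) f-->(0,0) g-->(0,0) h-->(0,0) k-->(0,0,0)
  e2=(0,0,1) f-->(1,2) g-->(1,1) h-->(2,1) k-->(0,1,2)
composite: ⟨0 0 0; 1 0 1; 1 0 2⟩

Answer: ⟨0 0 0; 1 0 1; 1 0 2⟩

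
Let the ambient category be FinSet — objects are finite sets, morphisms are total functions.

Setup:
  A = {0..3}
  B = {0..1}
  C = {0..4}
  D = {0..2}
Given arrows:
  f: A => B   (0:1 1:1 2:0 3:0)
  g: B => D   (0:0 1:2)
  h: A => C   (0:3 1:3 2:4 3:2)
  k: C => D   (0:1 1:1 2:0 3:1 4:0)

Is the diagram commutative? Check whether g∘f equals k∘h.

Answer: DOES NOT COMMUTE

Trace:
Path 1 = f;g:
  0 f=>1 g=>2
  1 f=>1 g=>2
  2 f=>0 g=>0
  3 f=>0 g=>0
  composite₁ = (0:2 1:2 2:0 3:0)
Path 2 = h;k:
  0 h=>3 k=>1
  1 h=>3 k=>1
  2 h=>4 k=>0
  3 h=>2 k=>0
  composite₂ = (0:1 1:1 2:0 3:0)
Equal? differ; not commutative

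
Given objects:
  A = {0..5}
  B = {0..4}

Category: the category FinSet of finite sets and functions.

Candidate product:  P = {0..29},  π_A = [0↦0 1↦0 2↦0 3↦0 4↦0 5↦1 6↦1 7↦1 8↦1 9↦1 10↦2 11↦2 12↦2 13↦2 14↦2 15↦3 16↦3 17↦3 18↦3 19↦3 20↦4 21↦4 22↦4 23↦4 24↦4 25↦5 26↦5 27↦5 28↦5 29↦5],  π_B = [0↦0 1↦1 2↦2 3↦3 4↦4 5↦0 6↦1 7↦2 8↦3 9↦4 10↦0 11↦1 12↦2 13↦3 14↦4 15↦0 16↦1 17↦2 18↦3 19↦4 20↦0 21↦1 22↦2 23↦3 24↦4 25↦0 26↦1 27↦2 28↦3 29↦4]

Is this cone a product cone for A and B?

Answer: VALID PRODUCT

Derivation:
|A|·|B| = 6·5 = 30;  |P| = 30
Check the pairing map k ↦ (π_A(k), π_B(k)):
  0 ↦ (0,0)
  1 ↦ (0,1)
  2 ↦ (0,2)
  3 ↦ (0,3)
  4 ↦ (0,4)
  5 ↦ (1,0)
  6 ↦ (1,1)
  7 ↦ (1,2)
  8 ↦ (1,3)
  9 ↦ (1,4)
  10 ↦ (2,0)
  11 ↦ (2,1)
  12 ↦ (2,2)
  13 ↦ (2,3)
  14 ↦ (2,4)
  15 ↦ (3,0)
  16 ↦ (3,1)
  17 ↦ (3,2)
  18 ↦ (3,3)
  19 ↦ (3,4)
  20 ↦ (4,0)
  21 ↦ (4,1)
  22 ↦ (4,2)
  23 ↦ (4,3)
  24 ↦ (4,4)
  25 ↦ (5,0)
  26 ↦ (5,1)
  27 ↦ (5,2)
  28 ↦ (5,3)
  29 ↦ (5,4)
distinct pairs in image: 30 / 30 needed
  → bijection onto A×B; projections well-typed.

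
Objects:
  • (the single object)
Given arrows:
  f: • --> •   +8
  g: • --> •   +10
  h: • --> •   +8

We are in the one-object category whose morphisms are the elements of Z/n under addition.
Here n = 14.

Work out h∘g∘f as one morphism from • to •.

Answer: +12

Derivation:
  0 +8≡8 +10≡4 +8≡12  (mod 14)
composite: +12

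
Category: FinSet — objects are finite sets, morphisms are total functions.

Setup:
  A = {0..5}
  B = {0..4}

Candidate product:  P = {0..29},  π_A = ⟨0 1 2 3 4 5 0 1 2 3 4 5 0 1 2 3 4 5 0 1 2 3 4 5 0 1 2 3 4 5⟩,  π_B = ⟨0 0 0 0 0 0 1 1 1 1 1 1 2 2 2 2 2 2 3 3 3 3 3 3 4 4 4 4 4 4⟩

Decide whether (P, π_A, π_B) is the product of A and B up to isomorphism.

Answer: VALID PRODUCT

Derivation:
|A|·|B| = 6·5 = 30;  |P| = 30
Check the pairing map k ↦ (π_A(k), π_B(k)):
  0 -> (0,0)
  1 -> (1,0)
  2 -> (2,0)
  3 -> (3,0)
  4 -> (4,0)
  5 -> (5,0)
  6 -> (0,1)
  7 -> (1,1)
  8 -> (2,1)
  9 -> (3,1)
  10 -> (4,1)
  11 -> (5,1)
  12 -> (0,2)
  13 -> (1,2)
  14 -> (2,2)
  15 -> (3,2)
  16 -> (4,2)
  17 -> (5,2)
  18 -> (0,3)
  19 -> (1,3)
  20 -> (2,3)
  21 -> (3,3)
  22 -> (4,3)
  23 -> (5,3)
  24 -> (0,4)
  25 -> (1,4)
  26 -> (2,4)
  27 -> (3,4)
  28 -> (4,4)
  29 -> (5,4)
distinct pairs in image: 30 / 30 needed
  → bijection onto A×B; projections well-typed.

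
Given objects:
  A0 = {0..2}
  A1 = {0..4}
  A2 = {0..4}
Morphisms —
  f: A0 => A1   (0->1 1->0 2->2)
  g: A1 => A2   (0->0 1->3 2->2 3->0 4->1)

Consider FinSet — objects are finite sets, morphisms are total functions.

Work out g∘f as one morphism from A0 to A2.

Answer: (0->3 1->0 2->2)

Derivation:
  0 f=>1 g=>3
  1 f=>0 g=>0
  2 f=>2 g=>2
composite: (0->3 1->0 2->2)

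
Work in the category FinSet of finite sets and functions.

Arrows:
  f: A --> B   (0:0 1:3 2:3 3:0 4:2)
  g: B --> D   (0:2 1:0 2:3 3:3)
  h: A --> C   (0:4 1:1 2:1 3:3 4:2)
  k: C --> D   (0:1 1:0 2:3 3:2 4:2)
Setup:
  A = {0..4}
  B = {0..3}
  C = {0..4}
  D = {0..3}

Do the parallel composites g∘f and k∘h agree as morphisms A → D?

Along f;g (path 1):
  0 f-->0 g-->2
  1 f-->3 g-->3
  2 f-->3 g-->3
  3 f-->0 g-->2
  4 f-->2 g-->3
  ⟦path⟧₁ = (0:2 1:3 2:3 3:2 4:3)
Along h;k (path 2):
  0 h-->4 k-->2
  1 h-->1 k-->0
  2 h-->1 k-->0
  3 h-->3 k-->2
  4 h-->2 k-->3
  ⟦path⟧₂ = (0:2 1:0 2:0 3:2 4:3)
Equal? differ; not commutative

Answer: DOES NOT COMMUTE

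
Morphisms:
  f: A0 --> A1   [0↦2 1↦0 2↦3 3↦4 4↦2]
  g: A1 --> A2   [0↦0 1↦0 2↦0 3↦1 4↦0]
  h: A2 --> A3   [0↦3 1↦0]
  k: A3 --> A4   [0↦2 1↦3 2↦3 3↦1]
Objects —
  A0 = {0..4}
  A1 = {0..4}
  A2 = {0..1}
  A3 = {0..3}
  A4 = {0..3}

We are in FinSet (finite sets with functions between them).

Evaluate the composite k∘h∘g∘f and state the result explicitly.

Answer: [0↦1 1↦1 2↦2 3↦1 4↦1]

Trace:
  0 f-->2 g-->0 h-->3 k-->1
  1 f-->0 g-->0 h-->3 k-->1
  2 f-->3 g-->1 h-->0 k-->2
  3 f-->4 g-->0 h-->3 k-->1
  4 f-->2 g-->0 h-->3 k-->1
composite: [0↦1 1↦1 2↦2 3↦1 4↦1]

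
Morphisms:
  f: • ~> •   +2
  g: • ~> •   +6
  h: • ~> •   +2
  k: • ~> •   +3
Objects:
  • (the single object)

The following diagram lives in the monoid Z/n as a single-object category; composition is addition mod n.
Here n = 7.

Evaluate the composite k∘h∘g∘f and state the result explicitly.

Answer: +6

Work:
  0 +2≡2 +6≡1 +2≡3 +3≡6  (mod 7)
result: +6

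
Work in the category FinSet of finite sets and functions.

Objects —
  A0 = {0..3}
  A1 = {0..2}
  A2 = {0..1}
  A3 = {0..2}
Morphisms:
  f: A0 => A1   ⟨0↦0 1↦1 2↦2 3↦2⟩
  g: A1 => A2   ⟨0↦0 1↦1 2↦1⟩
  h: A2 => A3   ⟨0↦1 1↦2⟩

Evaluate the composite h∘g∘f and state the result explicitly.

  0 f=>0 g=>0 h=>1
  1 f=>1 g=>1 h=>2
  2 f=>2 g=>1 h=>2
  3 f=>2 g=>1 h=>2
result: ⟨0↦1 1↦2 2↦2 3↦2⟩

Answer: ⟨0↦1 1↦2 2↦2 3↦2⟩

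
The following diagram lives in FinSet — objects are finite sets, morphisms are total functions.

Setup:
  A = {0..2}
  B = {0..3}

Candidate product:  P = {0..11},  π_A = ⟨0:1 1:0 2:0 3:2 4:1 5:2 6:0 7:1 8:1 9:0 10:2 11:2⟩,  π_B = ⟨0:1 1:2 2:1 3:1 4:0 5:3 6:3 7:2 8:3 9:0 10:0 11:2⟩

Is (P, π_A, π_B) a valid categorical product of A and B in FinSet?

|A|·|B| = 3·4 = 12;  |P| = 12
Check the pairing map k ↦ (π_A(k), π_B(k)):
  0 : (1,1)
  1 : (0,2)
  2 : (0,1)
  3 : (2,1)
  4 : (1,0)
  5 : (2,3)
  6 : (0,3)
  7 : (1,2)
  8 : (1,3)
  9 : (0,0)
  10 : (2,0)
  11 : (2,2)
distinct pairs in image: 12 / 12 needed
  → bijection onto A×B; projections well-typed.

Answer: VALID PRODUCT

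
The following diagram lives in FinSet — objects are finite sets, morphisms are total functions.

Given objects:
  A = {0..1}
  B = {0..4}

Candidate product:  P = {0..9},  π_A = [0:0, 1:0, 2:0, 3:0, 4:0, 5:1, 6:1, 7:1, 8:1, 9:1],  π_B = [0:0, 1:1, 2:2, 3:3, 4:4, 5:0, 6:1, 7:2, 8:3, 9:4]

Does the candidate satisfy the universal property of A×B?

|A|·|B| = 2·5 = 10;  |P| = 10
Check the pairing map k ↦ (π_A(k), π_B(k)):
  0 : (0,0)
  1 : (0,1)
  2 : (0,2)
  3 : (0,3)
  4 : (0,4)
  5 : (1,0)
  6 : (1,1)
  7 : (1,2)
  8 : (1,3)
  9 : (1,4)
distinct pairs in image: 10 / 10 needed
  → bijection onto A×B; projections well-typed.

Answer: VALID PRODUCT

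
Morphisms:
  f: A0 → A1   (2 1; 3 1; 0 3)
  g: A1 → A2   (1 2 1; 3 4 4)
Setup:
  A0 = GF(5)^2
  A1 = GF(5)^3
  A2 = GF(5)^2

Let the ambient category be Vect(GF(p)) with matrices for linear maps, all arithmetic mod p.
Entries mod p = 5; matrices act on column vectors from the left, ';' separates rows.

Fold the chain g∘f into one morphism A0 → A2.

Answer: (3 1; 3 4)

Trace:
  e0=[1,0] f→[2,3,0] g→[3,3]
  e1=[0,1] f→[1,1,3] g→[1,4]
composite: (3 1; 3 4)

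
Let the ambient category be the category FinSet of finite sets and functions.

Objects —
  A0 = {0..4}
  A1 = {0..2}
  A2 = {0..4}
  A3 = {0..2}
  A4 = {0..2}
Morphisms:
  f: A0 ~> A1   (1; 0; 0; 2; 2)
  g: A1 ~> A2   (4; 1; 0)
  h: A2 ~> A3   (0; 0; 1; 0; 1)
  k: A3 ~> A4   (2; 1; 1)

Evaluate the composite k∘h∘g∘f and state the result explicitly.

Answer: (2; 1; 1; 2; 2)

Derivation:
  0 f~>1 g~>1 h~>0 k~>2
  1 f~>0 g~>4 h~>1 k~>1
  2 f~>0 g~>4 h~>1 k~>1
  3 f~>2 g~>0 h~>0 k~>2
  4 f~>2 g~>0 h~>0 k~>2
composite: (2; 1; 1; 2; 2)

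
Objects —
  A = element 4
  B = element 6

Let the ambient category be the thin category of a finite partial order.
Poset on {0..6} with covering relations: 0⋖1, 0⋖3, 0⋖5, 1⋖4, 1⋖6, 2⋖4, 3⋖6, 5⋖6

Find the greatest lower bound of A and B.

Common predecessors of 4,6: {0,1}
  0 ≤ 1
  1 ≤ 1
glb = 1

Answer: A∧B = 1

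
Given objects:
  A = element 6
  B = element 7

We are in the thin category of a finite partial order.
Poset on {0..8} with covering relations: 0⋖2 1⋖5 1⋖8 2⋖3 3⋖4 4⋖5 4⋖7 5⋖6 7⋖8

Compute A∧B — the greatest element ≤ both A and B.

Answer: A∧B = 4

Work:
{x : x⊑A ∧ x⊑B} = {0,2,3,4}  (A=6, B=7)
  0 ⊑ 4
  2 ⊑ 4
  3 ⊑ 4
  4 ⊑ 4
glb = 4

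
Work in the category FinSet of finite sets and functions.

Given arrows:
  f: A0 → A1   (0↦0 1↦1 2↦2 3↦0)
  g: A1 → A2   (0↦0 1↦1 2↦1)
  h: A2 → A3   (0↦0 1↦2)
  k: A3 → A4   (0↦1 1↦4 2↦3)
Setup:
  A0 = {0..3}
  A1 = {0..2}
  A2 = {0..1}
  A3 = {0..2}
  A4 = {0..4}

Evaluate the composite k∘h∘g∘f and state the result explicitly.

  0 f→0 g→0 h→0 k→1
  1 f→1 g→1 h→2 k→3
  2 f→2 g→1 h→2 k→3
  3 f→0 g→0 h→0 k→1
result: (0↦1 1↦3 2↦3 3↦1)

Answer: (0↦1 1↦3 2↦3 3↦1)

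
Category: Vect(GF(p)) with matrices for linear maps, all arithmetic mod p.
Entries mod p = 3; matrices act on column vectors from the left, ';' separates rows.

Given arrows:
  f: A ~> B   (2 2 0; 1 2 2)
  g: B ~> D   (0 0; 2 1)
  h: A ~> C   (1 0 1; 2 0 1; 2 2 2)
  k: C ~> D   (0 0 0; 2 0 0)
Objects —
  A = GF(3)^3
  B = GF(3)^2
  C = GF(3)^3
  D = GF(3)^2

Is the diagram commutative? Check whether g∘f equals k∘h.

Answer: COMMUTES

Derivation:
Along f;g (path 1):
  e0=⟨1,0,0⟩ f~>⟨2,1⟩ g~>⟨0,2⟩
  e1=⟨0,1,0⟩ f~>⟨2,2⟩ g~>⟨0,0⟩
  e2=⟨0,0,1⟩ f~>⟨0,2⟩ g~>⟨0,2⟩
  composite₁ = (0 0 0; 2 0 2)
Along h;k (path 2):
  e0=⟨1,0,0⟩ h~>⟨1,2,2⟩ k~>⟨0,2⟩
  e1=⟨0,1,0⟩ h~>⟨0,0,2⟩ k~>⟨0,0⟩
  e2=⟨0,0,1⟩ h~>⟨1,1,2⟩ k~>⟨0,2⟩
  composite₂ = (0 0 0; 2 0 2)
Equal? equal; square commutes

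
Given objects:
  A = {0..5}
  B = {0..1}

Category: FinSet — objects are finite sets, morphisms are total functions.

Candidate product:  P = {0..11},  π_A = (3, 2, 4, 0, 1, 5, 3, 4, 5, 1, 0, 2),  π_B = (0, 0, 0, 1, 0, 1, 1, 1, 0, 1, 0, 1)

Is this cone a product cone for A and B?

|A|·|B| = 6·2 = 12;  |P| = 12
Check the pairing map k ↦ (π_A(k), π_B(k)):
  0 -> (3,0)
  1 -> (2,0)
  2 -> (4,0)
  3 -> (0,1)
  4 -> (1,0)
  5 -> (5,1)
  6 -> (3,1)
  7 -> (4,1)
  8 -> (5,0)
  9 -> (1,1)
  10 -> (0,0)
  11 -> (2,1)
distinct pairs in image: 12 / 12 needed
  → bijection onto A×B; projections well-typed.

Answer: VALID PRODUCT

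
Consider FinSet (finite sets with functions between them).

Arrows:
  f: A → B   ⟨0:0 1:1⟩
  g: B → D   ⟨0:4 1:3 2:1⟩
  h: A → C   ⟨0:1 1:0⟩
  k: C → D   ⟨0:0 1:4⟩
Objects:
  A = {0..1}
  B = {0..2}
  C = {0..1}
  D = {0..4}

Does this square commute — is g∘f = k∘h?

Answer: DOES NOT COMMUTE

Derivation:
Path 1 = f;g:
  0 f→0 g→4
  1 f→1 g→3
  ⟦path⟧₁ = ⟨0:4 1:3⟩
Path 2 = h;k:
  0 h→1 k→4
  1 h→0 k→0
  ⟦path⟧₂ = ⟨0:4 1:0⟩
Equal? differ; not commutative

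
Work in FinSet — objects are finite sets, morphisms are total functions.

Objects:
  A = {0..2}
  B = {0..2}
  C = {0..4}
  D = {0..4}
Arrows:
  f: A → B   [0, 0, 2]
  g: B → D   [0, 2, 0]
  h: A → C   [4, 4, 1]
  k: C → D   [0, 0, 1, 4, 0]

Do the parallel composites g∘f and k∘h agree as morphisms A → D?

Along f;g (path 1):
  0 f→0 g→0
  1 f→0 g→0
  2 f→2 g→0
  ⟦path⟧₁ = [0, 0, 0]
Along h;k (path 2):
  0 h→4 k→0
  1 h→4 k→0
  2 h→1 k→0
  ⟦path⟧₂ = [0, 0, 0]
Equal? YES — commutes

Answer: COMMUTES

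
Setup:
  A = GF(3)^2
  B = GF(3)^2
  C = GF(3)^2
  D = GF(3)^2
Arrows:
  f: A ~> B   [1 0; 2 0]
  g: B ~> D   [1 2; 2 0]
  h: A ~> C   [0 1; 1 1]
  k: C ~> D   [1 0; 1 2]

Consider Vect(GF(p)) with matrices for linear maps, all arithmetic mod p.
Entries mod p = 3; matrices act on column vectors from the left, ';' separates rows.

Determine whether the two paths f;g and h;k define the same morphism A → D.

Answer: DOES NOT COMMUTE

Derivation:
Path 1 = f;g:
  e0=[1,0] f~>[1,2] g~>[2,2]
  e1=[0,1] f~>[0,0] g~>[0,0]
  composite₁ = [2 0; 2 0]
Path 2 = h;k:
  e0=[1,0] h~>[0,1] k~>[0,2]
  e1=[0,1] h~>[1,1] k~>[1,0]
  composite₂ = [0 1; 2 0]
Equal? NO — does not commute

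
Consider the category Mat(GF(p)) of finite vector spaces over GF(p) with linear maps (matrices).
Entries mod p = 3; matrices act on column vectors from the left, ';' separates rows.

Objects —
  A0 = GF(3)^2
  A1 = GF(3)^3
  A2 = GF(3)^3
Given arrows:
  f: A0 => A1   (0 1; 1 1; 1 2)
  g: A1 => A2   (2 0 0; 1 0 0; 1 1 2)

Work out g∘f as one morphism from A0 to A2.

Answer: (0 2; 0 1; 0 0)

Derivation:
  e0=⟨1,0⟩ f=>⟨0,1,1⟩ g=>⟨0,0,0⟩
  e1=⟨0,1⟩ f=>⟨1,1,2⟩ g=>⟨2,1,0⟩
⟦path⟧: (0 2; 0 1; 0 0)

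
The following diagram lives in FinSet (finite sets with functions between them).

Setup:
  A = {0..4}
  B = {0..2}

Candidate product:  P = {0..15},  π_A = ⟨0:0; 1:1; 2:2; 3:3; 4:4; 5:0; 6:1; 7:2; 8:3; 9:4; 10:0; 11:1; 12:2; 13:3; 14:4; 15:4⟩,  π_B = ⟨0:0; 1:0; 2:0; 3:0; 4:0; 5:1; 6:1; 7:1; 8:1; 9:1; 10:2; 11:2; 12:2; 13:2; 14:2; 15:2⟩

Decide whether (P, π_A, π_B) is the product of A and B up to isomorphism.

|A|·|B| = 5·3 = 15;  |P| = 16
  → cardinalities differ; no bijection possible.

Answer: NOT A VALID PRODUCT — |P|=16 ≠ |A|·|B|=15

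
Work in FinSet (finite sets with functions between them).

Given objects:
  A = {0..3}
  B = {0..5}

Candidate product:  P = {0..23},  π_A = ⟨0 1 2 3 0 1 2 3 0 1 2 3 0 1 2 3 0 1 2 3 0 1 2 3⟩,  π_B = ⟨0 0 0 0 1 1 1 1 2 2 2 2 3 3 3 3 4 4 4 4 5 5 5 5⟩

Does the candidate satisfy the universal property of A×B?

Answer: VALID PRODUCT

Work:
|A|·|B| = 4·6 = 24;  |P| = 24
Check the pairing map k ↦ (π_A(k), π_B(k)):
  0 -> (0,0)
  1 -> (1,0)
  2 -> (2,0)
  3 -> (3,0)
  4 -> (0,1)
  5 -> (1,1)
  6 -> (2,1)
  7 -> (3,1)
  8 -> (0,2)
  9 -> (1,2)
  10 -> (2,2)
  11 -> (3,2)
  12 -> (0,3)
  13 -> (1,3)
  14 -> (2,3)
  15 -> (3,3)
  16 -> (0,4)
  17 -> (1,4)
  18 -> (2,4)
  19 -> (3,4)
  20 -> (0,5)
  21 -> (1,5)
  22 -> (2,5)
  23 -> (3,5)
distinct pairs in image: 24 / 24 needed
  → bijection onto A×B; projections well-typed.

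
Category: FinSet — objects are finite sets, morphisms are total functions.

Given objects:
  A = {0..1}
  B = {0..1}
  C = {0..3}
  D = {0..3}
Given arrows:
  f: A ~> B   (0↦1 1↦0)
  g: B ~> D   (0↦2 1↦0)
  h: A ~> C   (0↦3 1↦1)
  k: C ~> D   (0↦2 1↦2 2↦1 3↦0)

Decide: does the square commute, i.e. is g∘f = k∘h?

Path 1 = f;g:
  0 f~>1 g~>0
  1 f~>0 g~>2
  composite₁ = (0↦0 1↦2)
Path 2 = h;k:
  0 h~>3 k~>0
  1 h~>1 k~>2
  composite₂ = (0↦0 1↦2)
Equal? YES — commutes

Answer: COMMUTES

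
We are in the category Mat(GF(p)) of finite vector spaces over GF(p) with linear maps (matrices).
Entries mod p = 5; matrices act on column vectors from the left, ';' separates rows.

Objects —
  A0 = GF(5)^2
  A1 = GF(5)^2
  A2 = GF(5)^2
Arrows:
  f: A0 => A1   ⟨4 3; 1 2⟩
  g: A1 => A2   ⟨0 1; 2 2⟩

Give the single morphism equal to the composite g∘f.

Answer: ⟨1 2; 0 0⟩

Derivation:
  e0=(1,0) f=>(4,1) g=>(1,0)
  e1=(0,1) f=>(3,2) g=>(2,0)
composite: ⟨1 2; 0 0⟩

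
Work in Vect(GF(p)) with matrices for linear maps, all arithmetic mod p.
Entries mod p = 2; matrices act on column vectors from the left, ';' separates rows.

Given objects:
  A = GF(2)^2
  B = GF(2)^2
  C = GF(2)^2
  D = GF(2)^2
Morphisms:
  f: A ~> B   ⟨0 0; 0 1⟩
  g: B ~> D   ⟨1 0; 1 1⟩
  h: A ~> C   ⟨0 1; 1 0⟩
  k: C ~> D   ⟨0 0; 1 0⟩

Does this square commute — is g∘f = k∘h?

Answer: COMMUTES

Work:
Along f;g (path 1):
  e0=(1,0) f~>(0,0) g~>(0,0)
  e1=(0,1) f~>(0,1) g~>(0,1)
  composite₁ = ⟨0 0; 0 1⟩
Along h;k (path 2):
  e0=(1,0) h~>(0,1) k~>(0,0)
  e1=(0,1) h~>(1,0) k~>(0,1)
  composite₂ = ⟨0 0; 0 1⟩
Equal? YES — commutes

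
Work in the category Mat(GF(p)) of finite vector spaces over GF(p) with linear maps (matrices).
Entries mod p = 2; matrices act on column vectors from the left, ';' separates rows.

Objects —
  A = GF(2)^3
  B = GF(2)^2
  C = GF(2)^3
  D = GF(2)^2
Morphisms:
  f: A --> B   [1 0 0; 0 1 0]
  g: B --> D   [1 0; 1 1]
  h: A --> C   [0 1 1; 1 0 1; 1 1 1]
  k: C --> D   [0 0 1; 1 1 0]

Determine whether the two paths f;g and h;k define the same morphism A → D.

1) trace f;g:
  e0=⟨1,0,0⟩ f-->⟨1,0⟩ g-->⟨1,1⟩
  e1=⟨0,1,0⟩ f-->⟨0,1⟩ g-->⟨0,1⟩
  e2=⟨0,0,1⟩ f-->⟨0,0⟩ g-->⟨0,0⟩
  ⟦path⟧₁ = [1 0 0; 1 1 0]
2) trace h;k:
  e0=⟨1,0,0⟩ h-->⟨0,1,1⟩ k-->⟨1,1⟩
  e1=⟨0,1,0⟩ h-->⟨1,0,1⟩ k-->⟨1,1⟩
  e2=⟨0,0,1⟩ h-->⟨1,1,1⟩ k-->⟨1,0⟩
  ⟦path⟧₂ = [1 1 1; 1 1 0]
Equal? distinct morphisms ✗

Answer: DOES NOT COMMUTE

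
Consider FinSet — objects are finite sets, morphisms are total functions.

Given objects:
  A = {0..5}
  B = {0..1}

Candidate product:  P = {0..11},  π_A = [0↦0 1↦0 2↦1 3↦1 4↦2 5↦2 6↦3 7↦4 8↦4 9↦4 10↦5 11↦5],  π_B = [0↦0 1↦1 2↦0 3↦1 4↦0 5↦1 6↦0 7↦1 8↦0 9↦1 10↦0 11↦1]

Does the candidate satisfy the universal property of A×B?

|A|·|B| = 6·2 = 12;  |P| = 12
Check the pairing map k ↦ (π_A(k), π_B(k)):
  0 ↦ (0,0)
  1 ↦ (0,1)
  2 ↦ (1,0)
  3 ↦ (1,1)
  4 ↦ (2,0)
  5 ↦ (2,1)
  6 ↦ (3,0)
  7 ↦ (4,1)
  8 ↦ (4,0)
  9 ↦ (4,1)  ✗ repeats pair of k=7
  10 ↦ (5,0)
  11 ↦ (5,1)
distinct pairs in image: 11 / 12 needed
  → (4,1) hit at k=7 and k=9

Answer: NOT A VALID PRODUCT — duplicate pair at indices 9,7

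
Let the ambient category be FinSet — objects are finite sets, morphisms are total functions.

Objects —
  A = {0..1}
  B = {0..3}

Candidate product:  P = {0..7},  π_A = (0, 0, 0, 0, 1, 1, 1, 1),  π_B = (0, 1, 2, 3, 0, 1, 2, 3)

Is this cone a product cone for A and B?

Answer: VALID PRODUCT

Work:
|A|·|B| = 2·4 = 8;  |P| = 8
Check the pairing map k ↦ (π_A(k), π_B(k)):
  0 ↦ (0,0)
  1 ↦ (0,1)
  2 ↦ (0,2)
  3 ↦ (0,3)
  4 ↦ (1,0)
  5 ↦ (1,1)
  6 ↦ (1,2)
  7 ↦ (1,3)
distinct pairs in image: 8 / 8 needed
  → bijection onto A×B; projections well-typed.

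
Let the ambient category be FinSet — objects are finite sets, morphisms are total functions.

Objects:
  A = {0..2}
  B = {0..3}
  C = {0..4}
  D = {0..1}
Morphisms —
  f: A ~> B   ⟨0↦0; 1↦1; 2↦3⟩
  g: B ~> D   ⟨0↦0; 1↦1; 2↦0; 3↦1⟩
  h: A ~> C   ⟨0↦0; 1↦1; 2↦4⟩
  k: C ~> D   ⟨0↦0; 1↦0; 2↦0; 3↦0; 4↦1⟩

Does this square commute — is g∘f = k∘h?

Along f;g (path 1):
  0 f~>0 g~>0
  1 f~>1 g~>1
  2 f~>3 g~>1
  composite₁ = ⟨0↦0; 1↦1; 2↦1⟩
Along h;k (path 2):
  0 h~>0 k~>0
  1 h~>1 k~>0
  2 h~>4 k~>1
  composite₂ = ⟨0↦0; 1↦0; 2↦1⟩
Equal? NO — does not commute

Answer: DOES NOT COMMUTE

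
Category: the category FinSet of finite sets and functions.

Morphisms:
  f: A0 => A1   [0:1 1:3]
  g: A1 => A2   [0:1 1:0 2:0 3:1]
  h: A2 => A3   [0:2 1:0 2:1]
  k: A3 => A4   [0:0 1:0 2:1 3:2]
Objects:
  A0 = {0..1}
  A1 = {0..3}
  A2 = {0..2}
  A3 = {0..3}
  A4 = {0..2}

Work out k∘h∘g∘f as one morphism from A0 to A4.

Answer: [0:1 1:0]

Work:
  0 f=>1 g=>0 h=>2 k=>1
  1 f=>3 g=>1 h=>0 k=>0
result: [0:1 1:0]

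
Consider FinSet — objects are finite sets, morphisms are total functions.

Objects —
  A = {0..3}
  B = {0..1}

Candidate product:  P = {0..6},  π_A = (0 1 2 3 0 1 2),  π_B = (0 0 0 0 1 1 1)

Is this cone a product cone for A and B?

|A|·|B| = 4·2 = 8;  |P| = 7
  → cardinalities differ; no bijection possible.

Answer: NOT A VALID PRODUCT — |P|=7 ≠ |A|·|B|=8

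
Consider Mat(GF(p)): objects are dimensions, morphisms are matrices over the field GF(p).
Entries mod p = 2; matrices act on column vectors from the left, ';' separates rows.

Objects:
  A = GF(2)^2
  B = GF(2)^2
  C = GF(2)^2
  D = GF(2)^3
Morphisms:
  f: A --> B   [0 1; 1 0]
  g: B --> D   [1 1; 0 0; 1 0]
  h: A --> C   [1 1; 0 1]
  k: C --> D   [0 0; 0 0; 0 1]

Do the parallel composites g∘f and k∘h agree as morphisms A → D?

Answer: DOES NOT COMMUTE

Derivation:
1) trace f;g:
  e0=⟨1,0⟩ f-->⟨0,1⟩ g-->⟨1,0,0⟩
  e1=⟨0,1⟩ f-->⟨1,0⟩ g-->⟨1,0,1⟩
  result₁ = [1 1; 0 0; 0 1]
2) trace h;k:
  e0=⟨1,0⟩ h-->⟨1,0⟩ k-->⟨0,0,0⟩
  e1=⟨0,1⟩ h-->⟨1,1⟩ k-->⟨0,0,1⟩
  result₂ = [0 0; 0 0; 0 1]
Equal? distinct morphisms ✗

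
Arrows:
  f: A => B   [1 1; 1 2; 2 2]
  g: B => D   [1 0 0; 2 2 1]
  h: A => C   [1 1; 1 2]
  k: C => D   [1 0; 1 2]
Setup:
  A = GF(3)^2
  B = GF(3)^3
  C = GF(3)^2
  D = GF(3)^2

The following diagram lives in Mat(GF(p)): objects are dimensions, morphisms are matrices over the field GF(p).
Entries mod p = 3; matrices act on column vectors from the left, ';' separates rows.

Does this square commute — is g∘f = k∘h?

Answer: COMMUTES

Derivation:
Path 1 = f;g:
  e0=(1,0) f=>(1,1,2) g=>(1,0)
  e1=(0,1) f=>(1,2,2) g=>(1,2)
  result₁ = [1 1; 0 2]
Path 2 = h;k:
  e0=(1,0) h=>(1,1) k=>(1,0)
  e1=(0,1) h=>(1,2) k=>(1,2)
  result₂ = [1 1; 0 2]
Equal? same morphism ✓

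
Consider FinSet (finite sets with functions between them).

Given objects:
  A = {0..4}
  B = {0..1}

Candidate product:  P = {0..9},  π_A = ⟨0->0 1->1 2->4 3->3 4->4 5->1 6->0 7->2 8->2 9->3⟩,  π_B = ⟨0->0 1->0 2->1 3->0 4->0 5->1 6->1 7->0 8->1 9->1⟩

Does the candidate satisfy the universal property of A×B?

|A|·|B| = 5·2 = 10;  |P| = 10
Check the pairing map k ↦ (π_A(k), π_B(k)):
  0 -> (0,0)
  1 -> (1,0)
  2 -> (4,1)
  3 -> (3,0)
  4 -> (4,0)
  5 -> (1,1)
  6 -> (0,1)
  7 -> (2,0)
  8 -> (2,1)
  9 -> (3,1)
distinct pairs in image: 10 / 10 needed
  → bijection onto A×B; projections well-typed.

Answer: VALID PRODUCT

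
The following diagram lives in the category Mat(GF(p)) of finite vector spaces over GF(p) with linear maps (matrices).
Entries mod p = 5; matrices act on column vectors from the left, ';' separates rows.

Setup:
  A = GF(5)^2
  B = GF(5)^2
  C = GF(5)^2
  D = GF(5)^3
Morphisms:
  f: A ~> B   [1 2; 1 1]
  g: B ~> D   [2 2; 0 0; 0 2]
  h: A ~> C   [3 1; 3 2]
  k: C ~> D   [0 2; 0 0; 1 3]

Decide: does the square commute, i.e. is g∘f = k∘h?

Answer: DOES NOT COMMUTE

Work:
Along f;g (path 1):
  e0=⟨1,0⟩ f~>⟨1,1⟩ g~>⟨4,0,2⟩
  e1=⟨0,1⟩ f~>⟨2,1⟩ g~>⟨1,0,2⟩
  composite₁ = [4 1; 0 0; 2 2]
Along h;k (path 2):
  e0=⟨1,0⟩ h~>⟨3,3⟩ k~>⟨1,0,2⟩
  e1=⟨0,1⟩ h~>⟨1,2⟩ k~>⟨4,0,2⟩
  composite₂ = [1 4; 0 0; 2 2]
Equal? NO — does not commute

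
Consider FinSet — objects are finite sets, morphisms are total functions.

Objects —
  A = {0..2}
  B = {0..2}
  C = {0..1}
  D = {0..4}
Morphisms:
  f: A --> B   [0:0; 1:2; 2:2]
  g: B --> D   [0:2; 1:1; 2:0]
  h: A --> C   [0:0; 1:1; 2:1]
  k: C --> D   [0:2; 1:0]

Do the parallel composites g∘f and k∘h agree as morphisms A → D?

Answer: COMMUTES

Work:
Along f;g (path 1):
  0 f-->0 g-->2
  1 f-->2 g-->0
  2 f-->2 g-->0
  ⟦path⟧₁ = [0:2; 1:0; 2:0]
Along h;k (path 2):
  0 h-->0 k-->2
  1 h-->1 k-->0
  2 h-->1 k-->0
  ⟦path⟧₂ = [0:2; 1:0; 2:0]
Equal? equal; square commutes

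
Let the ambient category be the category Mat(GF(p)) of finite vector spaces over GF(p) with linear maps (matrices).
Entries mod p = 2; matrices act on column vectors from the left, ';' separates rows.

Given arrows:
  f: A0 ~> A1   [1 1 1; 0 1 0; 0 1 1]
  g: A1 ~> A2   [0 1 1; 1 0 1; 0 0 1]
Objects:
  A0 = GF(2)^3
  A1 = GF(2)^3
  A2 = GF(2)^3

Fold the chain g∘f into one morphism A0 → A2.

Answer: [0 0 1; 1 0 0; 0 1 1]

Trace:
  e0=[1,0,0] f~>[1,0,0] g~>[0,1,0]
  e1=[0,1,0] f~>[1,1,1] g~>[0,0,1]
  e2=[0,0,1] f~>[1,0,1] g~>[1,0,1]
result: [0 0 1; 1 0 0; 0 1 1]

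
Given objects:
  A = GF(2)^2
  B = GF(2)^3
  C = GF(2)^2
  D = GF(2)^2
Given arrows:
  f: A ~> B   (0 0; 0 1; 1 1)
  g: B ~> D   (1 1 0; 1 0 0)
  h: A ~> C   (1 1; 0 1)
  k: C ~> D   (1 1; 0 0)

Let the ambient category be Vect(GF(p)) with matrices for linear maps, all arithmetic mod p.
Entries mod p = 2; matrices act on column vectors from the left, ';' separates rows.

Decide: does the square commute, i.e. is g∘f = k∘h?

Answer: DOES NOT COMMUTE

Trace:
Along f;g (path 1):
  e0=(1,0) f~>(0,0,1) g~>(0,0)
  e1=(0,1) f~>(0,1,1) g~>(1,0)
  result₁ = (0 1; 0 0)
Along h;k (path 2):
  e0=(1,0) h~>(1,0) k~>(1,0)
  e1=(0,1) h~>(1,1) k~>(0,0)
  result₂ = (1 0; 0 0)
Equal? differ; not commutative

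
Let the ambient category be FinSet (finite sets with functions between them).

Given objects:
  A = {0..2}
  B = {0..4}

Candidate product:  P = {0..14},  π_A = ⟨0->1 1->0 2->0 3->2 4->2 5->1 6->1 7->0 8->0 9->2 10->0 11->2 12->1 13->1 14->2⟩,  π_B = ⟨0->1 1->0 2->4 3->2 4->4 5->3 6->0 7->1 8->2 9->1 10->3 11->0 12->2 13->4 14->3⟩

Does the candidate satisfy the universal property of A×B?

Answer: VALID PRODUCT

Derivation:
|A|·|B| = 3·5 = 15;  |P| = 15
Check the pairing map k ↦ (π_A(k), π_B(k)):
  0 -> (1,1)
  1 -> (0,0)
  2 -> (0,4)
  3 -> (2,2)
  4 -> (2,4)
  5 -> (1,3)
  6 -> (1,0)
  7 -> (0,1)
  8 -> (0,2)
  9 -> (2,1)
  10 -> (0,3)
  11 -> (2,0)
  12 -> (1,2)
  13 -> (1,4)
  14 -> (2,3)
distinct pairs in image: 15 / 15 needed
  → bijection onto A×B; projections well-typed.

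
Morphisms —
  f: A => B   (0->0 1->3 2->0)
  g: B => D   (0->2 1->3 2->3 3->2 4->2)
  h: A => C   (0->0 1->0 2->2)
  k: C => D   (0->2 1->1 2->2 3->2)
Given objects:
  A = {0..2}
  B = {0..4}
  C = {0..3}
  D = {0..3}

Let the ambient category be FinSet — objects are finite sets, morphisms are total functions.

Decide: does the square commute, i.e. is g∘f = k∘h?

Answer: COMMUTES

Derivation:
1) trace f;g:
  0 f=>0 g=>2
  1 f=>3 g=>2
  2 f=>0 g=>2
  composite₁ = (0->2 1->2 2->2)
2) trace h;k:
  0 h=>0 k=>2
  1 h=>0 k=>2
  2 h=>2 k=>2
  composite₂ = (0->2 1->2 2->2)
Equal? same morphism ✓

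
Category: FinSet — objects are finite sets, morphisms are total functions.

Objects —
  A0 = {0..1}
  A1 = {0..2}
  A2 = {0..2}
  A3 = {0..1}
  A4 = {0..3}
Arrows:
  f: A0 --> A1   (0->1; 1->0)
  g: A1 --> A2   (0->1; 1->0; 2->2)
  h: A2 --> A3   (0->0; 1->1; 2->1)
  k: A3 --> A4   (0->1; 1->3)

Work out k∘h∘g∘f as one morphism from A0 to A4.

Answer: (0->1; 1->3)

Work:
  0 f-->1 g-->0 h-->0 k-->1
  1 f-->0 g-->1 h-->1 k-->3
⟦path⟧: (0->1; 1->3)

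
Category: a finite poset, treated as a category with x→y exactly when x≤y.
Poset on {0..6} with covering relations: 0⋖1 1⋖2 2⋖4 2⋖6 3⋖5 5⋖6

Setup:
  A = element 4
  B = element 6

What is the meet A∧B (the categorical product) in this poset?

Answer: A∧B = 2

Derivation:
Common predecessors of 4,6: {0,1,2}
  0 ⊑ 2
  1 ⊑ 2
  2 ⊑ 2
glb = 2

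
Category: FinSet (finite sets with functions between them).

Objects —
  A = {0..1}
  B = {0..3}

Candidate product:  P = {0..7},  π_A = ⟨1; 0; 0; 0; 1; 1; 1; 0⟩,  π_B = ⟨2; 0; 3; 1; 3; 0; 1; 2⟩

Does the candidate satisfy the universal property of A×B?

|A|·|B| = 2·4 = 8;  |P| = 8
Check the pairing map k ↦ (π_A(k), π_B(k)):
  0 ↦ (1,2)
  1 ↦ (0,0)
  2 ↦ (0,3)
  3 ↦ (0,1)
  4 ↦ (1,3)
  5 ↦ (1,0)
  6 ↦ (1,1)
  7 ↦ (0,2)
distinct pairs in image: 8 / 8 needed
  → bijection onto A×B; projections well-typed.

Answer: VALID PRODUCT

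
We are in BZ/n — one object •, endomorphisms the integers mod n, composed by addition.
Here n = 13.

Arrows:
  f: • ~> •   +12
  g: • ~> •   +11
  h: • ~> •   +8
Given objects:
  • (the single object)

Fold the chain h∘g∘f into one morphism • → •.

  0 +12≡12 +11≡10 +8≡5  (mod 13)
composite: +5

Answer: +5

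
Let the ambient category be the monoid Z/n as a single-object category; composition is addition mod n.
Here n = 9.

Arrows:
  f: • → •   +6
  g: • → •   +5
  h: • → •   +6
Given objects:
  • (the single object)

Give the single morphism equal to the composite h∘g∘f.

  0 +6≡6 +5≡2 +6≡8  (mod 9)
⟦path⟧: +8

Answer: +8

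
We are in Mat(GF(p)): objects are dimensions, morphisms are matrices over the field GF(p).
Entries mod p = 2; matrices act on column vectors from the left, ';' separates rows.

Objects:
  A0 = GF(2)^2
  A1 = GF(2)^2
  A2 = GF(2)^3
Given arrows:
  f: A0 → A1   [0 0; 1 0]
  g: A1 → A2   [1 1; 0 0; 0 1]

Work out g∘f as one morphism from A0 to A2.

Answer: [1 0; 0 0; 1 0]

Derivation:
  e0=⟨1,0⟩ f→⟨0,1⟩ g→⟨1,0,1⟩
  e1=⟨0,1⟩ f→⟨0,0⟩ g→⟨0,0,0⟩
composite: [1 0; 0 0; 1 0]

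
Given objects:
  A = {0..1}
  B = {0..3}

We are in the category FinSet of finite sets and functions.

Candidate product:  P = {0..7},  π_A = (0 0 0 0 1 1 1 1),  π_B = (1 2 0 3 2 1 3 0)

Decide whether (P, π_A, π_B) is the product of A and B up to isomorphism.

|A|·|B| = 2·4 = 8;  |P| = 8
Check the pairing map k ↦ (π_A(k), π_B(k)):
  0 -> (0,1)
  1 -> (0,2)
  2 -> (0,0)
  3 -> (0,3)
  4 -> (1,2)
  5 -> (1,1)
  6 -> (1,3)
  7 -> (1,0)
distinct pairs in image: 8 / 8 needed
  → bijection onto A×B; projections well-typed.

Answer: VALID PRODUCT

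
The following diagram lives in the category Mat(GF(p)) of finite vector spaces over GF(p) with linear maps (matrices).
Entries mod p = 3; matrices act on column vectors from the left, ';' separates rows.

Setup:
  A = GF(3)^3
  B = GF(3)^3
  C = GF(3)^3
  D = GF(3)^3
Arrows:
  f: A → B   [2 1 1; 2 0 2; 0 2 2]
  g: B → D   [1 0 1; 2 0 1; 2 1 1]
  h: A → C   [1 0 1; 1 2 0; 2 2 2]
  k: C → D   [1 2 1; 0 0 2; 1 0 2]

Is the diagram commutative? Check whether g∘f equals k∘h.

Path 1 = f;g:
  e0=[1,0,0] f→[2,2,0] g→[2,1,0]
  e1=[0,1,0] f→[1,0,2] g→[0,1,1]
  e2=[0,0,1] f→[1,2,2] g→[0,1,0]
  composite₁ = [2 0 0; 1 1 1; 0 1 0]
Path 2 = h;k:
  e0=[1,0,0] h→[1,1,2] k→[2,1,2]
  e1=[0,1,0] h→[0,2,2] k→[0,1,1]
  e2=[0,0,1] h→[1,0,2] k→[0,1,2]
  composite₂ = [2 0 0; 1 1 1; 2 1 2]
Equal? NO — does not commute

Answer: DOES NOT COMMUTE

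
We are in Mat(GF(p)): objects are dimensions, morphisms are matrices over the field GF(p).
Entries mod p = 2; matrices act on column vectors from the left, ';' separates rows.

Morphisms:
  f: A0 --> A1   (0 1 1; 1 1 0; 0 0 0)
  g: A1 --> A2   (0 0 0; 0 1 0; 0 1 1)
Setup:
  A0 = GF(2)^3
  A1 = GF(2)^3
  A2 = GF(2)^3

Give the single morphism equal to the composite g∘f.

Answer: (0 0 0; 1 1 0; 1 1 0)

Derivation:
  e0=(1,0,0) f-->(0,1,0) g-->(0,1,1)
  e1=(0,1,0) f-->(1,1,0) g-->(0,1,1)
  e2=(0,0,1) f-->(1,0,0) g-->(0,0,0)
⟦path⟧: (0 0 0; 1 1 0; 1 1 0)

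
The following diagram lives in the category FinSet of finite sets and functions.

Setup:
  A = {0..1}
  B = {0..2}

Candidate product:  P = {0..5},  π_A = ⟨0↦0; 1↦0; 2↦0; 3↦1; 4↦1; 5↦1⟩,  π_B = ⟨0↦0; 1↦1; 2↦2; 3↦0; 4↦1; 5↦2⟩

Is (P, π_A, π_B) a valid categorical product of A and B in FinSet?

Answer: VALID PRODUCT

Derivation:
|A|·|B| = 2·3 = 6;  |P| = 6
Check the pairing map k ↦ (π_A(k), π_B(k)):
  0 ↦ (0,0)
  1 ↦ (0,1)
  2 ↦ (0,2)
  3 ↦ (1,0)
  4 ↦ (1,1)
  5 ↦ (1,2)
distinct pairs in image: 6 / 6 needed
  → bijection onto A×B; projections well-typed.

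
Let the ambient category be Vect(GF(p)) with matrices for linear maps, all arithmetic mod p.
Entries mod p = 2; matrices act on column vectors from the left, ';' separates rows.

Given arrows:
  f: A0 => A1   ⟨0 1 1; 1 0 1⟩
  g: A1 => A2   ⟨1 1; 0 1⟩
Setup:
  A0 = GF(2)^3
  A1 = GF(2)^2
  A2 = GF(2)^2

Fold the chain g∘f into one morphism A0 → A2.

Answer: ⟨1 1 0; 1 0 1⟩

Trace:
  e0=(1,0,0) f=>(0,1) g=>(1,1)
  e1=(0,1,0) f=>(1,0) g=>(1,0)
  e2=(0,0,1) f=>(1,1) g=>(0,1)
result: ⟨1 1 0; 1 0 1⟩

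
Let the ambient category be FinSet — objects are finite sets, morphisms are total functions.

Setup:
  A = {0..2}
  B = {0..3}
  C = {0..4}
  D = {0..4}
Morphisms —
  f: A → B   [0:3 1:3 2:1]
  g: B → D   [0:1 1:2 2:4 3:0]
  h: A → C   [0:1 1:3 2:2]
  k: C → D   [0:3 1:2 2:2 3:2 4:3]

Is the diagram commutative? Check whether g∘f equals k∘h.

Path 1 = f;g:
  0 f→3 g→0
  1 f→3 g→0
  2 f→1 g→2
  ⟦path⟧₁ = [0:0 1:0 2:2]
Path 2 = h;k:
  0 h→1 k→2
  1 h→3 k→2
  2 h→2 k→2
  ⟦path⟧₂ = [0:2 1:2 2:2]
Equal? distinct morphisms ✗

Answer: DOES NOT COMMUTE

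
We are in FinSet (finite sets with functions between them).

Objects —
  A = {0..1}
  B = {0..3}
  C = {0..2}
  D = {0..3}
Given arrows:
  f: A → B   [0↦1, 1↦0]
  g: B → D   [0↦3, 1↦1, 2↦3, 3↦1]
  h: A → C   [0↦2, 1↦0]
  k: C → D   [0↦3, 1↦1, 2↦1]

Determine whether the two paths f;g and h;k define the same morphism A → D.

Path 1 = f;g:
  0 f→1 g→1
  1 f→0 g→3
  composite₁ = [0↦1, 1↦3]
Path 2 = h;k:
  0 h→2 k→1
  1 h→0 k→3
  composite₂ = [0↦1, 1↦3]
Equal? same morphism ✓

Answer: COMMUTES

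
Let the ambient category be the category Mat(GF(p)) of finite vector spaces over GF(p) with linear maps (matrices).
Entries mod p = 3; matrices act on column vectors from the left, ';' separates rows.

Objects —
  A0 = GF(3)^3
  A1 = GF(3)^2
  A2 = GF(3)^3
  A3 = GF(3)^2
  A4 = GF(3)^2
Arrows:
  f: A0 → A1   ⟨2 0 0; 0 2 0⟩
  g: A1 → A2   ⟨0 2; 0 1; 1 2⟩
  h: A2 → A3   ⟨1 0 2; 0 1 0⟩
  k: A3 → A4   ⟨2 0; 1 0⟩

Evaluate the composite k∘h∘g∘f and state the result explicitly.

Answer: ⟨2 0 0; 1 0 0⟩

Work:
  e0=[1,0,0] f→[2,0] g→[0,0,2] h→[1,0] k→[2,1]
  e1=[0,1,0] f→[0,2] g→[1,2,1] h→[0,2] k→[0,0]
  e2=[0,0,1] f→[0,0] g→[0,0,0] h→[0,0] k→[0,0]
result: ⟨2 0 0; 1 0 0⟩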